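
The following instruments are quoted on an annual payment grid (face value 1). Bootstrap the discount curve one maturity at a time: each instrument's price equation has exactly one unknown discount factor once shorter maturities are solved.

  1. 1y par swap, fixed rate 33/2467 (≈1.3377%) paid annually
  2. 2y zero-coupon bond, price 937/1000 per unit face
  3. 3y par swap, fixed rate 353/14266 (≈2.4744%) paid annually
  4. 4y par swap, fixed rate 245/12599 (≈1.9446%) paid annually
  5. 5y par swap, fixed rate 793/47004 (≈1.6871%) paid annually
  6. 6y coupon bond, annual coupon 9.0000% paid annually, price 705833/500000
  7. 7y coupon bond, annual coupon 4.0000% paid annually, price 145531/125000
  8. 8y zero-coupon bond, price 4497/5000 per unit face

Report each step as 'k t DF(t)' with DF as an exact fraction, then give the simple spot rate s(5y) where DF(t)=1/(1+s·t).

step 1 [1y] swap r/1=33/2467: DF=(1 − 33/2467·(0))/(1+33/2467) = 2467/2500 ≈ 0.986800
step 2 [2y] zero: DF = P = 937/1000 ≈ 0.937000
step 3 [3y] swap r/1=353/14266: DF=(1 − 353/14266·(0.986800+0.937000))/(1+353/14266) = 4647/5000 ≈ 0.929400
step 4 [4y] swap r/1=245/12599: DF=(1 − 245/12599·(0.986800+0.937000+0.929400))/(1+245/12599) = 1853/2000 ≈ 0.926500
step 5 [5y] swap r/1=793/47004: DF=(1 − 793/47004·(0.986800+0.937000+0.929400+0.926500))/(1+793/47004) = 9207/10000 ≈ 0.920700
step 6 [6y] bond c/1=9/100: DF=(705833/500000 − 9/100·(0.986800+0.937000+0.929400+0.926500+0.920700))/(1+9/100) = 907/1000 ≈ 0.907000
step 7 [7y] bond c/1=1/25: DF=(145531/125000 − 1/25·(0.986800+0.937000+0.929400+0.926500+0.920700+0.907000))/(1+1/25) = 4519/5000 ≈ 0.903800
step 8 [8y] zero: DF = P = 4497/5000 ≈ 0.899400

1 1 2467/2500
2 2 937/1000
3 3 4647/5000
4 4 1853/2000
5 5 9207/10000
6 6 907/1000
7 7 4519/5000
8 8 4497/5000
s(5y) = (1/(9207/10000) − 1)/(5) = 793/46035 ≈ 1.7226%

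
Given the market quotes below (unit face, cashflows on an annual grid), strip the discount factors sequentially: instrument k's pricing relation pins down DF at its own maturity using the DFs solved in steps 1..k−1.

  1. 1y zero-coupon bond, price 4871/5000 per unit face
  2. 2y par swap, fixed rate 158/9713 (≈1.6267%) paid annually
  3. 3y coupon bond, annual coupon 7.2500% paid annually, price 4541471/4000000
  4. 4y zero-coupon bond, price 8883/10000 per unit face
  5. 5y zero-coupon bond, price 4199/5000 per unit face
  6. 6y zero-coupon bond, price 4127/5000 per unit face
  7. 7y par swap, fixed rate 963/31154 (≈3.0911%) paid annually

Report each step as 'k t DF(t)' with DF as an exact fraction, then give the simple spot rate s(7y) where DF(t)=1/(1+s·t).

1 1 4871/5000
2 2 2421/2500
3 3 9273/10000
4 4 8883/10000
5 5 4199/5000
6 6 4127/5000
7 7 4037/5000
s(7y) = (1/(4037/5000) − 1)/(7) = 963/28259 ≈ 3.4078%

step 1 [1y] zero: DF = P = 4871/5000 ≈ 0.974200
step 2 [2y] swap r/1=158/9713: DF=(1 − 158/9713·(0.974200))/(1+158/9713) = 2421/2500 ≈ 0.968400
step 3 [3y] bond c/1=29/400: DF=(4541471/4000000 − 29/400·(0.974200+0.968400))/(1+29/400) = 9273/10000 ≈ 0.927300
step 4 [4y] zero: DF = P = 8883/10000 ≈ 0.888300
step 5 [5y] zero: DF = P = 4199/5000 ≈ 0.839800
step 6 [6y] zero: DF = P = 4127/5000 ≈ 0.825400
step 7 [7y] swap r/1=963/31154: DF=(1 − 963/31154·(0.974200+0.968400+0.927300+0.888300+0.839800+0.825400))/(1+963/31154) = 4037/5000 ≈ 0.807400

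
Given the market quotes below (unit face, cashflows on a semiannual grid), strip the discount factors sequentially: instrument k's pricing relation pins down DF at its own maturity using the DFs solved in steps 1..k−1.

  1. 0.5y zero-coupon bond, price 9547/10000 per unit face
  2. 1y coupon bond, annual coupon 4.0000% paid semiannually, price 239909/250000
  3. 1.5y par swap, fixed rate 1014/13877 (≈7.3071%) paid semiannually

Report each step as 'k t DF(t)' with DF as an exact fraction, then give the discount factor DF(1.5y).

step 1 [0.5y] zero: DF = P = 9547/10000 ≈ 0.954700
step 2 [1y] bond c/2=1/50: DF=(239909/250000 − 1/50·(0.954700))/(1+1/50) = 9221/10000 ≈ 0.922100
step 3 [1.5y] swap r/2=507/13877: DF=(1 − 507/13877·(0.954700+0.922100))/(1+507/13877) = 4493/5000 ≈ 0.898600

1 1/2 9547/10000
2 1 9221/10000
3 3/2 4493/5000
DF(1.5y) = 4493/5000 ≈ 0.898600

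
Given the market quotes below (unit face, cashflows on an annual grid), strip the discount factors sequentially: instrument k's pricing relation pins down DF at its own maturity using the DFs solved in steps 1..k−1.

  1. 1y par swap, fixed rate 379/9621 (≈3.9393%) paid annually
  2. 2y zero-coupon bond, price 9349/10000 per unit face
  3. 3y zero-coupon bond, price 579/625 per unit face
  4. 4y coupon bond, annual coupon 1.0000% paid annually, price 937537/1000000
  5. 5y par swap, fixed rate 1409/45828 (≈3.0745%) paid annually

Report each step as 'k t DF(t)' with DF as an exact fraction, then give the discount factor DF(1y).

step 1 [1y] swap r/1=379/9621: DF=(1 − 379/9621·(0))/(1+379/9621) = 9621/10000 ≈ 0.962100
step 2 [2y] zero: DF = P = 9349/10000 ≈ 0.934900
step 3 [3y] zero: DF = P = 579/625 ≈ 0.926400
step 4 [4y] bond c/1=1/100: DF=(937537/1000000 − 1/100·(0.962100+0.934900+0.926400))/(1+1/100) = 9003/10000 ≈ 0.900300
step 5 [5y] swap r/1=1409/45828: DF=(1 − 1409/45828·(0.962100+0.934900+0.926400+0.900300))/(1+1409/45828) = 8591/10000 ≈ 0.859100

1 1 9621/10000
2 2 9349/10000
3 3 579/625
4 4 9003/10000
5 5 8591/10000
DF(1y) = 9621/10000 ≈ 0.962100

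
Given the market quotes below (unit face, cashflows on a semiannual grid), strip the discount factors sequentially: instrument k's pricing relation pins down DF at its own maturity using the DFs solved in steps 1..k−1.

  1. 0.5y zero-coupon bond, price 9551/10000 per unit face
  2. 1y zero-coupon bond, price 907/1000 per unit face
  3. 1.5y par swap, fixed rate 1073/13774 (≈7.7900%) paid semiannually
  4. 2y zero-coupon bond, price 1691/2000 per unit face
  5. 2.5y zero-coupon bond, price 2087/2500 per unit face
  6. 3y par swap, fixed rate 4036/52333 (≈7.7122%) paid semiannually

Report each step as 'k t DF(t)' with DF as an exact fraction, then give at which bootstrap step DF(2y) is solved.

step 1 [0.5y] zero: DF = P = 9551/10000 ≈ 0.955100
step 2 [1y] zero: DF = P = 907/1000 ≈ 0.907000
step 3 [1.5y] swap r/2=1073/27548: DF=(1 − 1073/27548·(0.955100+0.907000))/(1+1073/27548) = 8927/10000 ≈ 0.892700
step 4 [2y] zero: DF = P = 1691/2000 ≈ 0.845500
step 5 [2.5y] zero: DF = P = 2087/2500 ≈ 0.834800
step 6 [3y] swap r/2=2018/52333: DF=(1 − 2018/52333·(0.955100+0.907000+0.892700+0.845500+0.834800))/(1+2018/52333) = 3991/5000 ≈ 0.798200

1 1/2 9551/10000
2 1 907/1000
3 3/2 8927/10000
4 2 1691/2000
5 5/2 2087/2500
6 3 3991/5000
DF(2y) is solved at step 4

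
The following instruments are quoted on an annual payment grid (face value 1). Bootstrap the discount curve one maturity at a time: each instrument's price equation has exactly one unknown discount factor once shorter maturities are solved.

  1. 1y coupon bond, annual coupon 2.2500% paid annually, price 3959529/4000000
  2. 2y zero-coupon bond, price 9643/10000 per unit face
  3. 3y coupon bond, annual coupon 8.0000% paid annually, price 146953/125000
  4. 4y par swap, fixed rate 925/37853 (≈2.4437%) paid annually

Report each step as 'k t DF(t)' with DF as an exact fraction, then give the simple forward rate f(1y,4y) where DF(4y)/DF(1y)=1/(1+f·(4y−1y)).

step 1 [1y] bond c/1=9/400: DF=(3959529/4000000 − 9/400·(0))/(1+9/400) = 9681/10000 ≈ 0.968100
step 2 [2y] zero: DF = P = 9643/10000 ≈ 0.964300
step 3 [3y] bond c/1=2/25: DF=(146953/125000 − 2/25·(0.968100+0.964300))/(1+2/25) = 4727/5000 ≈ 0.945400
step 4 [4y] swap r/1=925/37853: DF=(1 − 925/37853·(0.968100+0.964300+0.945400))/(1+925/37853) = 363/400 ≈ 0.907500

1 1 9681/10000
2 2 9643/10000
3 3 4727/5000
4 4 363/400
f(1y,4y) = ((9681/10000)/(363/400) − 1)/(3) = 202/9075 ≈ 2.2259%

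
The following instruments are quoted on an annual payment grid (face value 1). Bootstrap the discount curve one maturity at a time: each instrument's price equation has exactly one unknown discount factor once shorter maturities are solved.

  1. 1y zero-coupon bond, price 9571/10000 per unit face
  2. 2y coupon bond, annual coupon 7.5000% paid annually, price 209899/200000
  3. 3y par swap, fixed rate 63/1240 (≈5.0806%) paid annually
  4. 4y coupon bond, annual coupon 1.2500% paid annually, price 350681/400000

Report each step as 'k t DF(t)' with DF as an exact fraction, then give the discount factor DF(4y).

1 1 9571/10000
2 2 1819/2000
3 3 4307/5000
4 4 4161/5000
DF(4y) = 4161/5000 ≈ 0.832200

step 1 [1y] zero: DF = P = 9571/10000 ≈ 0.957100
step 2 [2y] bond c/1=3/40: DF=(209899/200000 − 3/40·(0.957100))/(1+3/40) = 1819/2000 ≈ 0.909500
step 3 [3y] swap r/1=63/1240: DF=(1 − 63/1240·(0.957100+0.909500))/(1+63/1240) = 4307/5000 ≈ 0.861400
step 4 [4y] bond c/1=1/80: DF=(350681/400000 − 1/80·(0.957100+0.909500+0.861400))/(1+1/80) = 4161/5000 ≈ 0.832200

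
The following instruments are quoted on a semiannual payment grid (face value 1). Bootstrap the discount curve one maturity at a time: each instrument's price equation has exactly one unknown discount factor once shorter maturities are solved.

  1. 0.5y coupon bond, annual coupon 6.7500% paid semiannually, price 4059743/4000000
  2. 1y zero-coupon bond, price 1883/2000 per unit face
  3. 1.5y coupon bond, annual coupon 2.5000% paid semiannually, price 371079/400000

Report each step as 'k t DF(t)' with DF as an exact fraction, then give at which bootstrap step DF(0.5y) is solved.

step 1 [0.5y] bond c/2=27/800: DF=(4059743/4000000 − 27/800·(0))/(1+27/800) = 4909/5000 ≈ 0.981800
step 2 [1y] zero: DF = P = 1883/2000 ≈ 0.941500
step 3 [1.5y] bond c/2=1/80: DF=(371079/400000 − 1/80·(0.981800+0.941500))/(1+1/80) = 357/400 ≈ 0.892500

1 1/2 4909/5000
2 1 1883/2000
3 3/2 357/400
DF(0.5y) is solved at step 1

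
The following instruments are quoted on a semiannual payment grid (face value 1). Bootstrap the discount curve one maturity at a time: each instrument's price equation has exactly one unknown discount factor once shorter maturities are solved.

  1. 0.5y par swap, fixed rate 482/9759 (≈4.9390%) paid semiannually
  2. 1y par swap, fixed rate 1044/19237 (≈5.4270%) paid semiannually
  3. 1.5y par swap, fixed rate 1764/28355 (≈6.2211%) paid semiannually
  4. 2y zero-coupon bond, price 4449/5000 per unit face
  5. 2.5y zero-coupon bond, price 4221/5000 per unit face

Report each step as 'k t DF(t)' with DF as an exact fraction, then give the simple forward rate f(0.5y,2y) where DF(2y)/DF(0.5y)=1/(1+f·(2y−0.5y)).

1 1/2 9759/10000
2 1 4739/5000
3 3/2 4559/5000
4 2 4449/5000
5 5/2 4221/5000
f(0.5y,2y) = ((9759/10000)/(4449/5000) − 1)/(3/2) = 287/4449 ≈ 6.4509%

step 1 [0.5y] swap r/2=241/9759: DF=(1 − 241/9759·(0))/(1+241/9759) = 9759/10000 ≈ 0.975900
step 2 [1y] swap r/2=522/19237: DF=(1 − 522/19237·(0.975900))/(1+522/19237) = 4739/5000 ≈ 0.947800
step 3 [1.5y] swap r/2=882/28355: DF=(1 − 882/28355·(0.975900+0.947800))/(1+882/28355) = 4559/5000 ≈ 0.911800
step 4 [2y] zero: DF = P = 4449/5000 ≈ 0.889800
step 5 [2.5y] zero: DF = P = 4221/5000 ≈ 0.844200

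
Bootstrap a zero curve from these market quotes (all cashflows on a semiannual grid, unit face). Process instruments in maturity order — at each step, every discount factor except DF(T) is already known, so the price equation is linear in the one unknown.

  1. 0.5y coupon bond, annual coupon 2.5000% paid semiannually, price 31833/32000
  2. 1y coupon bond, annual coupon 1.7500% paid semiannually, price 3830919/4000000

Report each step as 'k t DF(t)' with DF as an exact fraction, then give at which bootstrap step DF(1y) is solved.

1 1/2 393/400
2 1 9409/10000
DF(1y) is solved at step 2

step 1 [0.5y] bond c/2=1/80: DF=(31833/32000 − 1/80·(0))/(1+1/80) = 393/400 ≈ 0.982500
step 2 [1y] bond c/2=7/800: DF=(3830919/4000000 − 7/800·(0.982500))/(1+7/800) = 9409/10000 ≈ 0.940900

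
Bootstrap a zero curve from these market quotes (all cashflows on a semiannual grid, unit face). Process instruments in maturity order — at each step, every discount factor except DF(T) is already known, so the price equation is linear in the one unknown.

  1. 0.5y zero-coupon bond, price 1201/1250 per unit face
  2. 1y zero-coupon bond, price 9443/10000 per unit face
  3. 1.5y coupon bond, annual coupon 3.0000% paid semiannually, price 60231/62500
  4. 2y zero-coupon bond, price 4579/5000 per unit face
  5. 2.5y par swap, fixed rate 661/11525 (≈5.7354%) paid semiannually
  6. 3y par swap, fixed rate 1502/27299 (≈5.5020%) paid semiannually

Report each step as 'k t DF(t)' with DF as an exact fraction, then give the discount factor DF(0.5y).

1 1/2 1201/1250
2 1 9443/10000
3 3/2 9213/10000
4 2 4579/5000
5 5/2 4339/5000
6 3 4249/5000
DF(0.5y) = 1201/1250 ≈ 0.960800

step 1 [0.5y] zero: DF = P = 1201/1250 ≈ 0.960800
step 2 [1y] zero: DF = P = 9443/10000 ≈ 0.944300
step 3 [1.5y] bond c/2=3/200: DF=(60231/62500 − 3/200·(0.960800+0.944300))/(1+3/200) = 9213/10000 ≈ 0.921300
step 4 [2y] zero: DF = P = 4579/5000 ≈ 0.915800
step 5 [2.5y] swap r/2=661/23050: DF=(1 − 661/23050·(0.960800+0.944300+0.921300+0.915800))/(1+661/23050) = 4339/5000 ≈ 0.867800
step 6 [3y] swap r/2=751/27299: DF=(1 − 751/27299·(0.960800+0.944300+0.921300+0.915800+0.867800))/(1+751/27299) = 4249/5000 ≈ 0.849800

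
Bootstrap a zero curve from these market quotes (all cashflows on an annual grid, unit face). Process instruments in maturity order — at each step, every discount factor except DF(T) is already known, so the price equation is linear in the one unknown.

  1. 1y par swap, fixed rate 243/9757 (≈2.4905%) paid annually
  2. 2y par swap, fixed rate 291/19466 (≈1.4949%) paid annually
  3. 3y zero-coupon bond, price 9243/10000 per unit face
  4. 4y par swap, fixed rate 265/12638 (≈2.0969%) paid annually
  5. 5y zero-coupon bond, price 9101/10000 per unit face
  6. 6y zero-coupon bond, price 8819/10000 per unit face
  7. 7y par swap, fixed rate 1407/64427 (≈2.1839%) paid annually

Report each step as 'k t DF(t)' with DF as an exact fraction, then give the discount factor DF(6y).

1 1 9757/10000
2 2 9709/10000
3 3 9243/10000
4 4 1841/2000
5 5 9101/10000
6 6 8819/10000
7 7 8593/10000
DF(6y) = 8819/10000 ≈ 0.881900

step 1 [1y] swap r/1=243/9757: DF=(1 − 243/9757·(0))/(1+243/9757) = 9757/10000 ≈ 0.975700
step 2 [2y] swap r/1=291/19466: DF=(1 − 291/19466·(0.975700))/(1+291/19466) = 9709/10000 ≈ 0.970900
step 3 [3y] zero: DF = P = 9243/10000 ≈ 0.924300
step 4 [4y] swap r/1=265/12638: DF=(1 − 265/12638·(0.975700+0.970900+0.924300))/(1+265/12638) = 1841/2000 ≈ 0.920500
step 5 [5y] zero: DF = P = 9101/10000 ≈ 0.910100
step 6 [6y] zero: DF = P = 8819/10000 ≈ 0.881900
step 7 [7y] swap r/1=1407/64427: DF=(1 − 1407/64427·(0.975700+0.970900+0.924300+0.920500+0.910100+0.881900))/(1+1407/64427) = 8593/10000 ≈ 0.859300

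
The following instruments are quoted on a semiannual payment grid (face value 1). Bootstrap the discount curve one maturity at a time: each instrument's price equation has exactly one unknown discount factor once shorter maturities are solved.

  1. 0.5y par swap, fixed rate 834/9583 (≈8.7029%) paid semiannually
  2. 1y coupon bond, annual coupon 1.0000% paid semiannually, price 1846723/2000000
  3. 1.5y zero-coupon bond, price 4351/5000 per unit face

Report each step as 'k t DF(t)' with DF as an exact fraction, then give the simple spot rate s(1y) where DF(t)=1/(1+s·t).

step 1 [0.5y] swap r/2=417/9583: DF=(1 − 417/9583·(0))/(1+417/9583) = 9583/10000 ≈ 0.958300
step 2 [1y] bond c/2=1/200: DF=(1846723/2000000 − 1/200·(0.958300))/(1+1/200) = 457/500 ≈ 0.914000
step 3 [1.5y] zero: DF = P = 4351/5000 ≈ 0.870200

1 1/2 9583/10000
2 1 457/500
3 3/2 4351/5000
s(1y) = (1/(457/500) − 1)/(1) = 43/457 ≈ 9.4092%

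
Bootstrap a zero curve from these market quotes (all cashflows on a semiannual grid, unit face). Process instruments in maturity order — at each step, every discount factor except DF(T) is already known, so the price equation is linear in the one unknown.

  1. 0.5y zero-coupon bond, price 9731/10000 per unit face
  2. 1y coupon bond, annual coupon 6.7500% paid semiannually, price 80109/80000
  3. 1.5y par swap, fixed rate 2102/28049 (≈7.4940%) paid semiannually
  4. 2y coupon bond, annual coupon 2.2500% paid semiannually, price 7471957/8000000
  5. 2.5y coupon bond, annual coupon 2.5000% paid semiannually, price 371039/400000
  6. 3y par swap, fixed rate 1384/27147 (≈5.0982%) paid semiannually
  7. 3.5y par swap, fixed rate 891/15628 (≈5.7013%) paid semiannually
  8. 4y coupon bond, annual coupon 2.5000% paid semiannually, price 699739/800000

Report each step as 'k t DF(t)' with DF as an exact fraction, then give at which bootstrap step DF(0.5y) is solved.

1 1/2 9731/10000
2 1 9369/10000
3 3/2 8949/10000
4 2 2231/2500
5 5/2 1741/2000
6 3 1077/1250
7 7/2 4109/5000
8 4 7867/10000
DF(0.5y) is solved at step 1

step 1 [0.5y] zero: DF = P = 9731/10000 ≈ 0.973100
step 2 [1y] bond c/2=27/800: DF=(80109/80000 − 27/800·(0.973100))/(1+27/800) = 9369/10000 ≈ 0.936900
step 3 [1.5y] swap r/2=1051/28049: DF=(1 − 1051/28049·(0.973100+0.936900))/(1+1051/28049) = 8949/10000 ≈ 0.894900
step 4 [2y] bond c/2=9/800: DF=(7471957/8000000 − 9/800·(0.973100+0.936900+0.894900))/(1+9/800) = 2231/2500 ≈ 0.892400
step 5 [2.5y] bond c/2=1/80: DF=(371039/400000 − 1/80·(0.973100+0.936900+0.894900+0.892400))/(1+1/80) = 1741/2000 ≈ 0.870500
step 6 [3y] swap r/2=692/27147: DF=(1 − 692/27147·(0.973100+0.936900+0.894900+0.892400+0.870500))/(1+692/27147) = 1077/1250 ≈ 0.861600
step 7 [3.5y] swap r/2=891/31256: DF=(1 − 891/31256·(0.973100+0.936900+0.894900+0.892400+0.870500+0.861600))/(1+891/31256) = 4109/5000 ≈ 0.821800
step 8 [4y] bond c/2=1/80: DF=(699739/800000 − 1/80·(0.973100+0.936900+0.894900+0.892400+0.870500+0.861600+0.821800))/(1+1/80) = 7867/10000 ≈ 0.786700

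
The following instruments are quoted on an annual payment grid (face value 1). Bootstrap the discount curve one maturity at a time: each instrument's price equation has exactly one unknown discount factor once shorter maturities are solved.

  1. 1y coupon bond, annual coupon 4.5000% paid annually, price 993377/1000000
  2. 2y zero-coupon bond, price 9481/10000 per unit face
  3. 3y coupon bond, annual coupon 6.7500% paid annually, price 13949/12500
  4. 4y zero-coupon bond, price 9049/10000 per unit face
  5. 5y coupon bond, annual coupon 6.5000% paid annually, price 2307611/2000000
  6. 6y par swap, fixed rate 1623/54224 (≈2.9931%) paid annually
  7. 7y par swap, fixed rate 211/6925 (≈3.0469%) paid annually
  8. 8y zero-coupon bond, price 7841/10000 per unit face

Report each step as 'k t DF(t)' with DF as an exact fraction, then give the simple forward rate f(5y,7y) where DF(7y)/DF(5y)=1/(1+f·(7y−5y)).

1 1 4753/5000
2 2 9481/10000
3 3 9253/10000
4 4 9049/10000
5 5 4279/5000
6 6 8377/10000
7 7 8101/10000
8 8 7841/10000
f(5y,7y) = ((4279/5000)/(8101/10000) − 1)/(2) = 457/16202 ≈ 2.8206%

step 1 [1y] bond c/1=9/200: DF=(993377/1000000 − 9/200·(0))/(1+9/200) = 4753/5000 ≈ 0.950600
step 2 [2y] zero: DF = P = 9481/10000 ≈ 0.948100
step 3 [3y] bond c/1=27/400: DF=(13949/12500 − 27/400·(0.950600+0.948100))/(1+27/400) = 9253/10000 ≈ 0.925300
step 4 [4y] zero: DF = P = 9049/10000 ≈ 0.904900
step 5 [5y] bond c/1=13/200: DF=(2307611/2000000 − 13/200·(0.950600+0.948100+0.925300+0.904900))/(1+13/200) = 4279/5000 ≈ 0.855800
step 6 [6y] swap r/1=1623/54224: DF=(1 − 1623/54224·(0.950600+0.948100+0.925300+0.904900+0.855800))/(1+1623/54224) = 8377/10000 ≈ 0.837700
step 7 [7y] swap r/1=211/6925: DF=(1 − 211/6925·(0.950600+0.948100+0.925300+0.904900+0.855800+0.837700))/(1+211/6925) = 8101/10000 ≈ 0.810100
step 8 [8y] zero: DF = P = 7841/10000 ≈ 0.784100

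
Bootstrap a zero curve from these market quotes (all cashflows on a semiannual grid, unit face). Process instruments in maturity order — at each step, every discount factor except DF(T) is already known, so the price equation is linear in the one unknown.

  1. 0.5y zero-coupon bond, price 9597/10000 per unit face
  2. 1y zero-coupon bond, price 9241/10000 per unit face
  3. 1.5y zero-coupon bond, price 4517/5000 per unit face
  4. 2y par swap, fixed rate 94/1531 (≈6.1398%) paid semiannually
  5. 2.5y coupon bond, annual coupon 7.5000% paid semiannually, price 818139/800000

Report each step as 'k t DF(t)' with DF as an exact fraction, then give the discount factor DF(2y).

1 1/2 9597/10000
2 1 9241/10000
3 3/2 4517/5000
4 2 1109/1250
5 5/2 8529/10000
DF(2y) = 1109/1250 ≈ 0.887200

step 1 [0.5y] zero: DF = P = 9597/10000 ≈ 0.959700
step 2 [1y] zero: DF = P = 9241/10000 ≈ 0.924100
step 3 [1.5y] zero: DF = P = 4517/5000 ≈ 0.903400
step 4 [2y] swap r/2=47/1531: DF=(1 − 47/1531·(0.959700+0.924100+0.903400))/(1+47/1531) = 1109/1250 ≈ 0.887200
step 5 [2.5y] bond c/2=3/80: DF=(818139/800000 − 3/80·(0.959700+0.924100+0.903400+0.887200))/(1+3/80) = 8529/10000 ≈ 0.852900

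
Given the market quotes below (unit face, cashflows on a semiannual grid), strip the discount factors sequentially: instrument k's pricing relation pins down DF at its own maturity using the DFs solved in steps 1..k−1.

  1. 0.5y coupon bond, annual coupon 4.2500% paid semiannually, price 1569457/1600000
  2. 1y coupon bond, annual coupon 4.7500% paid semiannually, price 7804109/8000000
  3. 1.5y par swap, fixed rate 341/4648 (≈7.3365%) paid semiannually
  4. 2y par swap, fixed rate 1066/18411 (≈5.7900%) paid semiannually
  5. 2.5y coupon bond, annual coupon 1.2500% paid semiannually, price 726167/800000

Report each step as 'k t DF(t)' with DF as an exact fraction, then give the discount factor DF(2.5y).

1 1/2 1921/2000
2 1 4653/5000
3 3/2 8977/10000
4 2 4467/5000
5 5/2 1099/1250
DF(2.5y) = 1099/1250 ≈ 0.879200

step 1 [0.5y] bond c/2=17/800: DF=(1569457/1600000 − 17/800·(0))/(1+17/800) = 1921/2000 ≈ 0.960500
step 2 [1y] bond c/2=19/800: DF=(7804109/8000000 − 19/800·(0.960500))/(1+19/800) = 4653/5000 ≈ 0.930600
step 3 [1.5y] swap r/2=341/9296: DF=(1 − 341/9296·(0.960500+0.930600))/(1+341/9296) = 8977/10000 ≈ 0.897700
step 4 [2y] swap r/2=533/18411: DF=(1 − 533/18411·(0.960500+0.930600+0.897700))/(1+533/18411) = 4467/5000 ≈ 0.893400
step 5 [2.5y] bond c/2=1/160: DF=(726167/800000 − 1/160·(0.960500+0.930600+0.897700+0.893400))/(1+1/160) = 1099/1250 ≈ 0.879200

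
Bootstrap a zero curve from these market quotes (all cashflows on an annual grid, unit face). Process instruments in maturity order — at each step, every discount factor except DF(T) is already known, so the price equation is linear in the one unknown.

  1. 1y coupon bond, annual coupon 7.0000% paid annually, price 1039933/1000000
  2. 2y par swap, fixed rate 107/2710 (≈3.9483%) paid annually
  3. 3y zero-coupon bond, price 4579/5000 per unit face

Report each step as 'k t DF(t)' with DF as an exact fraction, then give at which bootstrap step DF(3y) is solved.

step 1 [1y] bond c/1=7/100: DF=(1039933/1000000 − 7/100·(0))/(1+7/100) = 9719/10000 ≈ 0.971900
step 2 [2y] swap r/1=107/2710: DF=(1 − 107/2710·(0.971900))/(1+107/2710) = 9251/10000 ≈ 0.925100
step 3 [3y] zero: DF = P = 4579/5000 ≈ 0.915800

1 1 9719/10000
2 2 9251/10000
3 3 4579/5000
DF(3y) is solved at step 3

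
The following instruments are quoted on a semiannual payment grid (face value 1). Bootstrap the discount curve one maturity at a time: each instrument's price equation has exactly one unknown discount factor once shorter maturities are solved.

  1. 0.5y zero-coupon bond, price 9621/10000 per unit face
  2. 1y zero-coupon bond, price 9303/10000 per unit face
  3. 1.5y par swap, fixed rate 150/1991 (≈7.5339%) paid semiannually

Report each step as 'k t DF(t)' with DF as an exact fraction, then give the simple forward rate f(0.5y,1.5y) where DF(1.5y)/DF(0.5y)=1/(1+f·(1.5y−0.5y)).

step 1 [0.5y] zero: DF = P = 9621/10000 ≈ 0.962100
step 2 [1y] zero: DF = P = 9303/10000 ≈ 0.930300
step 3 [1.5y] swap r/2=75/1991: DF=(1 − 75/1991·(0.962100+0.930300))/(1+75/1991) = 179/200 ≈ 0.895000

1 1/2 9621/10000
2 1 9303/10000
3 3/2 179/200
f(0.5y,1.5y) = ((9621/10000)/(179/200) − 1)/(1) = 671/8950 ≈ 7.4972%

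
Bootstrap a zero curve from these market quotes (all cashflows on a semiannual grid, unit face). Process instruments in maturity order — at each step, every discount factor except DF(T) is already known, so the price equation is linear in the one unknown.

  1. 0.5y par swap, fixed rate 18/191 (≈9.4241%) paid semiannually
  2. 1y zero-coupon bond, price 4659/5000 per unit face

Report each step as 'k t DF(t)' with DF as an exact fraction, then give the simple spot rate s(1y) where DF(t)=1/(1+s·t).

1 1/2 191/200
2 1 4659/5000
s(1y) = (1/(4659/5000) − 1)/(1) = 341/4659 ≈ 7.3192%

step 1 [0.5y] swap r/2=9/191: DF=(1 − 9/191·(0))/(1+9/191) = 191/200 ≈ 0.955000
step 2 [1y] zero: DF = P = 4659/5000 ≈ 0.931800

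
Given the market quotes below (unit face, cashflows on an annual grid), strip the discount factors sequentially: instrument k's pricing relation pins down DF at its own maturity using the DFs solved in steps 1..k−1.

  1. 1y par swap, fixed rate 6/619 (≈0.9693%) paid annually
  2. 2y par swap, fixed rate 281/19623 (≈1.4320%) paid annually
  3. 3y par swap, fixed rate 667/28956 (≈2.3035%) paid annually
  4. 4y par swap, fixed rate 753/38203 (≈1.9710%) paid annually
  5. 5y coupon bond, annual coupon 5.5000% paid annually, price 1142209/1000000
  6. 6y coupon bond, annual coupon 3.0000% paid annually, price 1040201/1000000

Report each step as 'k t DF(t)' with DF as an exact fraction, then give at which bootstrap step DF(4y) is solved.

step 1 [1y] swap r/1=6/619: DF=(1 − 6/619·(0))/(1+6/619) = 619/625 ≈ 0.990400
step 2 [2y] swap r/1=281/19623: DF=(1 − 281/19623·(0.990400))/(1+281/19623) = 9719/10000 ≈ 0.971900
step 3 [3y] swap r/1=667/28956: DF=(1 − 667/28956·(0.990400+0.971900))/(1+667/28956) = 9333/10000 ≈ 0.933300
step 4 [4y] swap r/1=753/38203: DF=(1 − 753/38203·(0.990400+0.971900+0.933300))/(1+753/38203) = 9247/10000 ≈ 0.924700
step 5 [5y] bond c/1=11/200: DF=(1142209/1000000 − 11/200·(0.990400+0.971900+0.933300+0.924700))/(1+11/200) = 1767/2000 ≈ 0.883500
step 6 [6y] bond c/1=3/100: DF=(1040201/1000000 − 3/100·(0.990400+0.971900+0.933300+0.924700+0.883500))/(1+3/100) = 8729/10000 ≈ 0.872900

1 1 619/625
2 2 9719/10000
3 3 9333/10000
4 4 9247/10000
5 5 1767/2000
6 6 8729/10000
DF(4y) is solved at step 4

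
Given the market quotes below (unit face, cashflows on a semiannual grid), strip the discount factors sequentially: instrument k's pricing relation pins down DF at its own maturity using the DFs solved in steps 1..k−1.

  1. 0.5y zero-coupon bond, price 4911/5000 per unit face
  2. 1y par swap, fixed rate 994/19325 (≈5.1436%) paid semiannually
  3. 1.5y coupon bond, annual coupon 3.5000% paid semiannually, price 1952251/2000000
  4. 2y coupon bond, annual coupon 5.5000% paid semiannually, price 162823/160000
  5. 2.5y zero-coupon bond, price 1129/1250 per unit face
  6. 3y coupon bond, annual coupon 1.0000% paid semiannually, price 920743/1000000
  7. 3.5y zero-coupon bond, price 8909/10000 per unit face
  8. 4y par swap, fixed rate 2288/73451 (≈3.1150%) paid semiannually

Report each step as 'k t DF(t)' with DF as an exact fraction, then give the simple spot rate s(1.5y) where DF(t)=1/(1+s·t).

1 1/2 4911/5000
2 1 9503/10000
3 3/2 9261/10000
4 2 9139/10000
5 5/2 1129/1250
6 3 8929/10000
7 7/2 8909/10000
8 4 1107/1250
s(1.5y) = (1/(9261/10000) − 1)/(3/2) = 1478/27783 ≈ 5.3198%

step 1 [0.5y] zero: DF = P = 4911/5000 ≈ 0.982200
step 2 [1y] swap r/2=497/19325: DF=(1 − 497/19325·(0.982200))/(1+497/19325) = 9503/10000 ≈ 0.950300
step 3 [1.5y] bond c/2=7/400: DF=(1952251/2000000 − 7/400·(0.982200+0.950300))/(1+7/400) = 9261/10000 ≈ 0.926100
step 4 [2y] bond c/2=11/400: DF=(162823/160000 − 11/400·(0.982200+0.950300+0.926100))/(1+11/400) = 9139/10000 ≈ 0.913900
step 5 [2.5y] zero: DF = P = 1129/1250 ≈ 0.903200
step 6 [3y] bond c/2=1/200: DF=(920743/1000000 − 1/200·(0.982200+0.950300+0.926100+0.913900+0.903200))/(1+1/200) = 8929/10000 ≈ 0.892900
step 7 [3.5y] zero: DF = P = 8909/10000 ≈ 0.890900
step 8 [4y] swap r/2=1144/73451: DF=(1 − 1144/73451·(0.982200+0.950300+0.926100+0.913900+0.903200+0.892900+0.890900))/(1+1144/73451) = 1107/1250 ≈ 0.885600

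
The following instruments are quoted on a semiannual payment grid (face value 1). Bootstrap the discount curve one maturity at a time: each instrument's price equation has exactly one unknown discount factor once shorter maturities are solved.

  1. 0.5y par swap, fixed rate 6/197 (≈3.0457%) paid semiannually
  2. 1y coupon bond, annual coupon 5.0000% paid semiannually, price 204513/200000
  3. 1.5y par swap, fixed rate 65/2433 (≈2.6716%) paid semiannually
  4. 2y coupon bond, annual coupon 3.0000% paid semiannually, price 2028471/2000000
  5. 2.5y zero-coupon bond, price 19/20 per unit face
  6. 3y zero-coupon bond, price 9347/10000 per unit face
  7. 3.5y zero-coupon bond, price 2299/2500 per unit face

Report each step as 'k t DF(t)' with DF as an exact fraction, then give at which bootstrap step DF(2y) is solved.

1 1/2 197/200
2 1 1217/1250
3 3/2 961/1000
4 2 9561/10000
5 5/2 19/20
6 3 9347/10000
7 7/2 2299/2500
DF(2y) is solved at step 4

step 1 [0.5y] swap r/2=3/197: DF=(1 − 3/197·(0))/(1+3/197) = 197/200 ≈ 0.985000
step 2 [1y] bond c/2=1/40: DF=(204513/200000 − 1/40·(0.985000))/(1+1/40) = 1217/1250 ≈ 0.973600
step 3 [1.5y] swap r/2=65/4866: DF=(1 − 65/4866·(0.985000+0.973600))/(1+65/4866) = 961/1000 ≈ 0.961000
step 4 [2y] bond c/2=3/200: DF=(2028471/2000000 − 3/200·(0.985000+0.973600+0.961000))/(1+3/200) = 9561/10000 ≈ 0.956100
step 5 [2.5y] zero: DF = P = 19/20 ≈ 0.950000
step 6 [3y] zero: DF = P = 9347/10000 ≈ 0.934700
step 7 [3.5y] zero: DF = P = 2299/2500 ≈ 0.919600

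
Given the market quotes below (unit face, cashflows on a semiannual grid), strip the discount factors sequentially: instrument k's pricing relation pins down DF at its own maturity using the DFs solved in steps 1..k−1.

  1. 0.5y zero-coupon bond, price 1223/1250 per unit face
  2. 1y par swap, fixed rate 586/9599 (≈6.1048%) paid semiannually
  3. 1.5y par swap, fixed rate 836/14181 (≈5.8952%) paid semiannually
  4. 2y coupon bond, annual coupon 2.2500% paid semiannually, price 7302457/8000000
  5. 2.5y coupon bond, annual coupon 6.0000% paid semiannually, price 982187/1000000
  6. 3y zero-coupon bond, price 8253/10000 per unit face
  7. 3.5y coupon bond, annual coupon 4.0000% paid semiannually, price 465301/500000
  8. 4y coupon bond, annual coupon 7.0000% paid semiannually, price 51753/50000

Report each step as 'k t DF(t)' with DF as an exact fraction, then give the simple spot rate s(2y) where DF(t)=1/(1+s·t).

step 1 [0.5y] zero: DF = P = 1223/1250 ≈ 0.978400
step 2 [1y] swap r/2=293/9599: DF=(1 − 293/9599·(0.978400))/(1+293/9599) = 4707/5000 ≈ 0.941400
step 3 [1.5y] swap r/2=418/14181: DF=(1 − 418/14181·(0.978400+0.941400))/(1+418/14181) = 2291/2500 ≈ 0.916400
step 4 [2y] bond c/2=9/800: DF=(7302457/8000000 − 9/800·(0.978400+0.941400+0.916400))/(1+9/800) = 8711/10000 ≈ 0.871100
step 5 [2.5y] bond c/2=3/100: DF=(982187/1000000 − 3/100·(0.978400+0.941400+0.916400+0.871100))/(1+3/100) = 1057/1250 ≈ 0.845600
step 6 [3y] zero: DF = P = 8253/10000 ≈ 0.825300
step 7 [3.5y] bond c/2=1/50: DF=(465301/500000 − 1/50·(0.978400+0.941400+0.916400+0.871100+0.845600+0.825300))/(1+1/50) = 8069/10000 ≈ 0.806900
step 8 [4y] bond c/2=7/200: DF=(51753/50000 − 7/200·(0.978400+0.941400+0.916400+0.871100+0.845600+0.825300+0.806900))/(1+7/200) = 7909/10000 ≈ 0.790900

1 1/2 1223/1250
2 1 4707/5000
3 3/2 2291/2500
4 2 8711/10000
5 5/2 1057/1250
6 3 8253/10000
7 7/2 8069/10000
8 4 7909/10000
s(2y) = (1/(8711/10000) − 1)/(2) = 1289/17422 ≈ 7.3987%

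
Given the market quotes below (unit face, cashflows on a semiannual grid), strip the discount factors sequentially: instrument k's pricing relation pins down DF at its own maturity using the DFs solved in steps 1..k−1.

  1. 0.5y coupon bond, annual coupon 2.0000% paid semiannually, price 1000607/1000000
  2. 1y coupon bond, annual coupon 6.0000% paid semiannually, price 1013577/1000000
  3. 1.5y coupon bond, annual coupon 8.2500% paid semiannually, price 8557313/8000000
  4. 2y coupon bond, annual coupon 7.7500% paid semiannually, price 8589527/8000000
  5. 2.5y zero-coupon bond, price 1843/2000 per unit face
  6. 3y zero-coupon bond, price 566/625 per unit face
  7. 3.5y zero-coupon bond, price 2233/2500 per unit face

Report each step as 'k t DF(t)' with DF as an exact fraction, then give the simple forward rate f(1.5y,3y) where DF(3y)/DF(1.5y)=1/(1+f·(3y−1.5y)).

1 1/2 9907/10000
2 1 597/625
3 3/2 4751/5000
4 2 1157/1250
5 5/2 1843/2000
6 3 566/625
7 7/2 2233/2500
f(1.5y,3y) = ((4751/5000)/(566/625) − 1)/(3/2) = 223/6792 ≈ 3.2833%

step 1 [0.5y] bond c/2=1/100: DF=(1000607/1000000 − 1/100·(0))/(1+1/100) = 9907/10000 ≈ 0.990700
step 2 [1y] bond c/2=3/100: DF=(1013577/1000000 − 3/100·(0.990700))/(1+3/100) = 597/625 ≈ 0.955200
step 3 [1.5y] bond c/2=33/800: DF=(8557313/8000000 − 33/800·(0.990700+0.955200))/(1+33/800) = 4751/5000 ≈ 0.950200
step 4 [2y] bond c/2=31/800: DF=(8589527/8000000 − 31/800·(0.990700+0.955200+0.950200))/(1+31/800) = 1157/1250 ≈ 0.925600
step 5 [2.5y] zero: DF = P = 1843/2000 ≈ 0.921500
step 6 [3y] zero: DF = P = 566/625 ≈ 0.905600
step 7 [3.5y] zero: DF = P = 2233/2500 ≈ 0.893200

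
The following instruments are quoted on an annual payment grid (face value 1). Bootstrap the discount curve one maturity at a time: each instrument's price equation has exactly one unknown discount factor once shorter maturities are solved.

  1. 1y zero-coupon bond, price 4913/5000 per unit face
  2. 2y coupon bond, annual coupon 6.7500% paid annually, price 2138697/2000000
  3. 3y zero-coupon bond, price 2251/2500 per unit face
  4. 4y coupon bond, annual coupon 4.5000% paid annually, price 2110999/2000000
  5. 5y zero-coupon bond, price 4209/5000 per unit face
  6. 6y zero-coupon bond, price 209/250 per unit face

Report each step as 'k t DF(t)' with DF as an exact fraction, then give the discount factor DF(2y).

1 1 4913/5000
2 2 2349/2500
3 3 2251/2500
4 4 1777/2000
5 5 4209/5000
6 6 209/250
DF(2y) = 2349/2500 ≈ 0.939600

step 1 [1y] zero: DF = P = 4913/5000 ≈ 0.982600
step 2 [2y] bond c/1=27/400: DF=(2138697/2000000 − 27/400·(0.982600))/(1+27/400) = 2349/2500 ≈ 0.939600
step 3 [3y] zero: DF = P = 2251/2500 ≈ 0.900400
step 4 [4y] bond c/1=9/200: DF=(2110999/2000000 − 9/200·(0.982600+0.939600+0.900400))/(1+9/200) = 1777/2000 ≈ 0.888500
step 5 [5y] zero: DF = P = 4209/5000 ≈ 0.841800
step 6 [6y] zero: DF = P = 209/250 ≈ 0.836000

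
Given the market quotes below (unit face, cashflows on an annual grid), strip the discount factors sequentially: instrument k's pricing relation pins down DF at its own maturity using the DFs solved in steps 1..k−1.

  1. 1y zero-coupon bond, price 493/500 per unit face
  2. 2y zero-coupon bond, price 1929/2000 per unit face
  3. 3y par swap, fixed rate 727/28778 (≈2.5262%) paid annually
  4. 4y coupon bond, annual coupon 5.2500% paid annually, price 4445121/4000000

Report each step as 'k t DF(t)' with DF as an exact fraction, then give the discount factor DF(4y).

1 1 493/500
2 2 1929/2000
3 3 9273/10000
4 4 9123/10000
DF(4y) = 9123/10000 ≈ 0.912300

step 1 [1y] zero: DF = P = 493/500 ≈ 0.986000
step 2 [2y] zero: DF = P = 1929/2000 ≈ 0.964500
step 3 [3y] swap r/1=727/28778: DF=(1 − 727/28778·(0.986000+0.964500))/(1+727/28778) = 9273/10000 ≈ 0.927300
step 4 [4y] bond c/1=21/400: DF=(4445121/4000000 − 21/400·(0.986000+0.964500+0.927300))/(1+21/400) = 9123/10000 ≈ 0.912300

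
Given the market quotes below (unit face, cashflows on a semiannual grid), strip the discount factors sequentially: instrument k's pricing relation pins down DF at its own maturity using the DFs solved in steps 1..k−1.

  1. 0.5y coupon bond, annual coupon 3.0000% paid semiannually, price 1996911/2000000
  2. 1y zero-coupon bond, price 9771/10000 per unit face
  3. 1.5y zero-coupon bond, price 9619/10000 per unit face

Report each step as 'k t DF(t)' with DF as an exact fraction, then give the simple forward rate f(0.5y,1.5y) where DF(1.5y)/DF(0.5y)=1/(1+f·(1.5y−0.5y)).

1 1/2 9837/10000
2 1 9771/10000
3 3/2 9619/10000
f(0.5y,1.5y) = ((9837/10000)/(9619/10000) − 1)/(1) = 218/9619 ≈ 2.2663%

step 1 [0.5y] bond c/2=3/200: DF=(1996911/2000000 − 3/200·(0))/(1+3/200) = 9837/10000 ≈ 0.983700
step 2 [1y] zero: DF = P = 9771/10000 ≈ 0.977100
step 3 [1.5y] zero: DF = P = 9619/10000 ≈ 0.961900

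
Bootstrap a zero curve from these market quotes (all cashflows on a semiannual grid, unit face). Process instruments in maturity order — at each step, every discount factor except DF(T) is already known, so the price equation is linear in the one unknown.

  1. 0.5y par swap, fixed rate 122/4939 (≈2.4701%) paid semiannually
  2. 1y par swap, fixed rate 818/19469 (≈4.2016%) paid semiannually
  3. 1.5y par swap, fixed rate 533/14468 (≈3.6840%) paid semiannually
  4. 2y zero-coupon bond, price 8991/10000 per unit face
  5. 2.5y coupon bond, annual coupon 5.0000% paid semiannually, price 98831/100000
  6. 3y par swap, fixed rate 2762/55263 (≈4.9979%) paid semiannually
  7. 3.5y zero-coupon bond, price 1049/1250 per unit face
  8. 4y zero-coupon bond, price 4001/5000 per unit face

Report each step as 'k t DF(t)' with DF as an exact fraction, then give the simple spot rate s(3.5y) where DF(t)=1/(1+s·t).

1 1/2 4939/5000
2 1 9591/10000
3 3/2 9467/10000
4 2 8991/10000
5 5/2 8717/10000
6 3 8619/10000
7 7/2 1049/1250
8 4 4001/5000
s(3.5y) = (1/(1049/1250) − 1)/(7/2) = 402/7343 ≈ 5.4746%

step 1 [0.5y] swap r/2=61/4939: DF=(1 − 61/4939·(0))/(1+61/4939) = 4939/5000 ≈ 0.987800
step 2 [1y] swap r/2=409/19469: DF=(1 − 409/19469·(0.987800))/(1+409/19469) = 9591/10000 ≈ 0.959100
step 3 [1.5y] swap r/2=533/28936: DF=(1 − 533/28936·(0.987800+0.959100))/(1+533/28936) = 9467/10000 ≈ 0.946700
step 4 [2y] zero: DF = P = 8991/10000 ≈ 0.899100
step 5 [2.5y] bond c/2=1/40: DF=(98831/100000 − 1/40·(0.987800+0.959100+0.946700+0.899100))/(1+1/40) = 8717/10000 ≈ 0.871700
step 6 [3y] swap r/2=1381/55263: DF=(1 − 1381/55263·(0.987800+0.959100+0.946700+0.899100+0.871700))/(1+1381/55263) = 8619/10000 ≈ 0.861900
step 7 [3.5y] zero: DF = P = 1049/1250 ≈ 0.839200
step 8 [4y] zero: DF = P = 4001/5000 ≈ 0.800200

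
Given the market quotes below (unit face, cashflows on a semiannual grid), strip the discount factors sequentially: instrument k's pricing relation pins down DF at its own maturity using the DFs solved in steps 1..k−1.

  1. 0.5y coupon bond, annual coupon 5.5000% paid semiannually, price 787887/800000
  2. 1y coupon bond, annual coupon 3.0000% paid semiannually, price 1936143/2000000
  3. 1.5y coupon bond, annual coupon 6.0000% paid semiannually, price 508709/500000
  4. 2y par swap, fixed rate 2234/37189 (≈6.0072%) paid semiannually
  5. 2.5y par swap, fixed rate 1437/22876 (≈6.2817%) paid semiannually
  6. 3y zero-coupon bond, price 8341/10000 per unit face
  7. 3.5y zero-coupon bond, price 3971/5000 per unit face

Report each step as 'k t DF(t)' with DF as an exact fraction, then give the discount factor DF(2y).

1 1/2 1917/2000
2 1 2349/2500
3 3/2 373/400
4 2 8883/10000
5 5/2 8563/10000
6 3 8341/10000
7 7/2 3971/5000
DF(2y) = 8883/10000 ≈ 0.888300

step 1 [0.5y] bond c/2=11/400: DF=(787887/800000 − 11/400·(0))/(1+11/400) = 1917/2000 ≈ 0.958500
step 2 [1y] bond c/2=3/200: DF=(1936143/2000000 − 3/200·(0.958500))/(1+3/200) = 2349/2500 ≈ 0.939600
step 3 [1.5y] bond c/2=3/100: DF=(508709/500000 − 3/100·(0.958500+0.939600))/(1+3/100) = 373/400 ≈ 0.932500
step 4 [2y] swap r/2=1117/37189: DF=(1 − 1117/37189·(0.958500+0.939600+0.932500))/(1+1117/37189) = 8883/10000 ≈ 0.888300
step 5 [2.5y] swap r/2=1437/45752: DF=(1 − 1437/45752·(0.958500+0.939600+0.932500+0.888300))/(1+1437/45752) = 8563/10000 ≈ 0.856300
step 6 [3y] zero: DF = P = 8341/10000 ≈ 0.834100
step 7 [3.5y] zero: DF = P = 3971/5000 ≈ 0.794200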